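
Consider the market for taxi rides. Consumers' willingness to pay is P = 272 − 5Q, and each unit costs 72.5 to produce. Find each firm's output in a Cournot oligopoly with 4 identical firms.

q_i = 7.98

In a 4-firm Cournot equilibrium, symmetry and the first-order condition give q = (272 − 72.5)/(25) = 7.98. So Q = 31.92 and P = 112.4.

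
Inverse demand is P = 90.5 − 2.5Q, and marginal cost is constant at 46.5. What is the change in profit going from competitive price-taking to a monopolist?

Competitive firms price at marginal cost: P = 46.5, giving Q = 17.6.
Profit = (46.5 − 46.5)·17.6 = 0.
Monopoly sets MR = MC: 90.5 − 5Q = 46.5 ⇒ Q = 8.8, P = 90.5 − 2.5·8.8 = 68.5.
Profit = (68.5 − 46.5)·8.8 = 193.6.
Change in profit: 193.6 − 0 = 193.6.

Profit rises by 193.6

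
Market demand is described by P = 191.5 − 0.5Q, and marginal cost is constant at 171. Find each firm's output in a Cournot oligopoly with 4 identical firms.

q_i = 8.2

In a 4-firm Cournot equilibrium, symmetry and the first-order condition give q = (191.5 − 171)/(2.5) = 8.2. So Q = 32.8 and P = 175.1.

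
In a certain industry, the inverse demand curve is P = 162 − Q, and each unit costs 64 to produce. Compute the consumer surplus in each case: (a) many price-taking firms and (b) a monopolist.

Competitive firms price at marginal cost: P = 64, giving Q = 98.
CS = ½·(162 − 64)·98 = 4802.
Monopoly sets MR = MC: 162 − 2Q = 64 ⇒ Q = 49, P = 162 − 49 = 113.
CS = ½·(162 − 113)·49 = 1200.5.

Competition: CS = 4802; Monopoly: CS = 1200.5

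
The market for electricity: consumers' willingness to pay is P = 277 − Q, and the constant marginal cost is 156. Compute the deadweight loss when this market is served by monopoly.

DWL = 1830.125

Perfect competition: P = MC = 156, so 277 − Q = 156 and Q = 121.
Monopoly sets MR = MC: 277 − 2Q = 156 ⇒ Q = 60.5, P = 277 − 60.5 = 216.5.
DWL is the triangle between Q = 60.5 and Q = 121: ½·(121 − 60.5)·(216.5 − 156) = 1830.125.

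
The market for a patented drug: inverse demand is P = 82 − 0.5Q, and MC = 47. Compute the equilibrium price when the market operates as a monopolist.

Monopoly sets MR = MC: 82 − Q = 47 ⇒ Q = 35, P = 82 − 0.5·35 = 64.5.

P = 64.5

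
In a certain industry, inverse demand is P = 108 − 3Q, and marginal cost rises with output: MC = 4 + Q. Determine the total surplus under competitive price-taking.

Under competition P = MC: 108 − 3Q = 4 + Q ⇒ Q = 26, P = 30.
CS = ½·(108 − 30)·26 = 1014; PS = (30·26 − 4·26 − ½·1·26²) = 338; TS = 1352.

TS = 1352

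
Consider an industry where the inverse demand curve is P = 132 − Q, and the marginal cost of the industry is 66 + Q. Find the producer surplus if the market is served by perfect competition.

PS = 544.5

Under competition P = MC: 132 − Q = 66 + Q ⇒ Q = 33, P = 99.
PS = P·Q − VC(Q) = 99·33 − (66·33 + ½·1·33²) = 544.5.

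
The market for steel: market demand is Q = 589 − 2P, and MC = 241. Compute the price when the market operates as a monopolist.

P = 267.75

Inverting demand: P = 294.5 − 0.5Q.
The monopolist equates marginal revenue to marginal cost: 294.5 − Q = 241, so Q = 53.5. From demand, P = 267.75.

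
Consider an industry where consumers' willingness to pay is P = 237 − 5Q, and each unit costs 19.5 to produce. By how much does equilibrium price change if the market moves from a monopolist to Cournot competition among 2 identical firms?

A monopolist chooses Q where MR = MC. MR = 237 − 10Q; setting this equal to 19.5 gives Q = 21.75 and P = 128.25.
In a 2-firm Cournot equilibrium, symmetry and the first-order condition give q = (237 − 19.5)/(15) = 14.5. So Q = 29 and P = 92.
Change in equilibrium price: 92 − 128.25 = −36.25.

Equilibrium price falls by 36.25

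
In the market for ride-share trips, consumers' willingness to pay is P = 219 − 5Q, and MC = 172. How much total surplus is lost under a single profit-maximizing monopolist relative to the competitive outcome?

Under competition P = MC = 172, so Q = (219 − 172)/5 = 9.4.
A monopolist chooses Q where MR = MC. MR = 219 − 10Q; setting this equal to 172 gives Q = 4.7 and P = 195.5.
DWL is the triangle between Q = 4.7 and Q = 9.4: ½·(9.4 − 4.7)·(195.5 − 172) = 55.225.

DWL = 55.225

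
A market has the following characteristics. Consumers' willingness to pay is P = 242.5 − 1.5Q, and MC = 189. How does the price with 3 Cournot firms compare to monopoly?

In a 3-firm Cournot equilibrium, symmetry and the first-order condition give q = (242.5 − 189)/(6) = 107/12. So Q = 26.75 and P = 202.375.
The monopolist equates marginal revenue to marginal cost: 242.5 − 3Q = 189, so Q = 107/6. From demand, P = 215.75.

Cournot: P = 202.375; Monopoly: P = 215.75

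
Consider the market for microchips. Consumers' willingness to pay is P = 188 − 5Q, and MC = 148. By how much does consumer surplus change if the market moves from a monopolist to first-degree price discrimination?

The monopolist equates marginal revenue to marginal cost: 188 − 10Q = 148, so Q = 4. From demand, P = 168.
CS = ½·(188 − 168)·4 = 40.
With perfect price discrimination, output is the efficient level Q = 8 (where demand meets MC), but every buyer pays their willingness to pay: CS = 0 and PS = total surplus.
CS = 0.
Change in consumer surplus: 0 − 40 = −40.

Consumer surplus falls by 40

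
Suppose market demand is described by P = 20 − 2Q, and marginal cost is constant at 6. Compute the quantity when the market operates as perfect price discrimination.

Q = 7

A perfectly discriminating monopolist sells every unit with P(Q) ≥ MC(Q), so output equals the competitive quantity Q = 7. Each buyer pays their reservation price, so CS = 0 and the firm captures all surplus.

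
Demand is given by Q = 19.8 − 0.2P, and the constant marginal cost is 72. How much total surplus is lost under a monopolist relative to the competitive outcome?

DWL = 18.225

Inverting demand: P = 99 − 5Q.
Perfect competition: P = MC = 72, so 99 − 5Q = 72 and Q = 5.4.
Monopoly sets MR = MC: 99 − 10Q = 72 ⇒ Q = 2.7, P = 99 − 5·2.7 = 85.5.
DWL is the triangle between Q = 2.7 and Q = 5.4: ½·(5.4 − 2.7)·(85.5 − 72) = 18.225.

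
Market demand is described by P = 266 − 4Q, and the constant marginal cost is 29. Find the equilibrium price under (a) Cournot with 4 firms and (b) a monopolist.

Cournot: P = 76.4; Monopoly: P = 147.5

Cournot with 4 identical firms: the symmetric best-response condition is 266 − 20q = 29. Each firm produces q = 11.85, total output Q = 47.4, price P = 76.4.
Monopoly sets MR = MC: 266 − 8Q = 29 ⇒ Q = 29.625, P = 266 − 4·29.625 = 147.5.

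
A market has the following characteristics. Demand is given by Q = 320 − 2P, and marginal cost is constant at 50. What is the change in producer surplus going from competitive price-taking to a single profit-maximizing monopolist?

PS rises by 6050

Inverting demand: P = 160 − 0.5Q.
Competitive firms price at marginal cost: P = 50, giving Q = 220.
PS = (50 − 50)·220 = 0.
Monopoly sets MR = MC: 160 − Q = 50 ⇒ Q = 110, P = 160 − 0.5·110 = 105.
PS = (105 − 50)·110 = 6050.
Change in producer surplus: 6050 − 0 = 6050.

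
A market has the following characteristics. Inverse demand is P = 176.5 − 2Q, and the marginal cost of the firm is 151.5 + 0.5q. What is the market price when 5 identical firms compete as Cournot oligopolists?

P = 156.5

In a 5-firm Cournot equilibrium, symmetry and the first-order condition give q = (176.5 − 151.5)/(12.5) = 2. So Q = 10 and P = 156.5.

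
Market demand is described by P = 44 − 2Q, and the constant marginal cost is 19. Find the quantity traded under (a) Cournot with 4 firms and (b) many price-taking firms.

Cournot: Q = 10; Competition: Q = 12.5

Cournot with 4 identical firms: the symmetric best-response condition is 44 − 10q = 19. Each firm produces q = 2.5, total output Q = 10, price P = 24.
Under competition P = MC = 19, so Q = (44 − 19)/2 = 12.5.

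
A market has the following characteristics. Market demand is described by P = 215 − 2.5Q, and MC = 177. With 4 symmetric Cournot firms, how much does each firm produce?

q_i = 3.04

With 4 symmetric Cournot firms, each firm's FOC gives 215 − 12.5q = 177, so q = 3.04, Q = 4·3.04 = 12.16, and P = 184.6.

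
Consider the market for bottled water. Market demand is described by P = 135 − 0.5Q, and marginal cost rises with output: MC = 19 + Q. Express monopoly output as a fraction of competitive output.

The monopolist equates marginal revenue to marginal cost: 135 − Q = 19 + Q, so Q = 58. From demand, P = 106.
Under competition P = MC: 135 − 0.5Q = 19 + Q ⇒ Q = 232/3, P = 289/3.
Ratio Q_m/Q_c = 58/(232/3) = 0.75.

Q_m/Q_c = 0.75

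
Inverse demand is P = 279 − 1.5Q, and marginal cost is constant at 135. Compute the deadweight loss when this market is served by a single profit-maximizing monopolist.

Under competition P = MC = 135, so Q = (279 − 135)/1.5 = 96.
A monopolist chooses Q where MR = MC. MR = 279 − 3Q; setting this equal to 135 gives Q = 48 and P = 207.
DWL is the triangle between Q = 48 and Q = 96: ½·(96 − 48)·(207 − 135) = 1728.

DWL = 1728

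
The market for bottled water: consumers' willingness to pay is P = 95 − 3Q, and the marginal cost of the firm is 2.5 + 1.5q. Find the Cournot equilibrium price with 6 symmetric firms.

P = 21

Cournot with 6 identical firms: the symmetric best-response condition is 95 − 21q = 2.5 + 1.5q. Each firm produces q = 37/9, total output Q = 74/3, price P = 21.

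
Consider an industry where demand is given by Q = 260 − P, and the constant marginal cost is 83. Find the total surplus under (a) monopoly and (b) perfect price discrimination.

Monopoly: TS = 11748.375; Perfect PD: TS = 15664.5

Inverting demand: P = 260 − Q.
The monopolist equates marginal revenue to marginal cost: 260 − 2Q = 83, so Q = 88.5. From demand, P = 171.5.
CS = ½·(260 − 171.5)·88.5 = 3916.125; PS = (171.5 − 83)·88.5 = 7832.25; TS = 11748.375.
A perfectly discriminating monopolist sells every unit with P(Q) ≥ MC(Q), so output equals the competitive quantity Q = 177. Each buyer pays their reservation price, so CS = 0 and the firm captures all surplus.
TS = 15664.5 (equal to competitive TS).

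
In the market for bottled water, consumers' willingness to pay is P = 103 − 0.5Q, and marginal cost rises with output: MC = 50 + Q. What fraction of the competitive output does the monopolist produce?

Q_m/Q_c = 0.75

Monopoly sets MR = MC: 103 − Q = 50 + Q ⇒ Q = 26.5, P = 103 − 0.5·26.5 = 89.75.
Competitive equilibrium sets price equal to marginal cost: 103 − 0.5Q = 50 + Q, so Q = 106/3 and P = 256/3.
Ratio Q_m/Q_c = 26.5/(106/3) = 0.75.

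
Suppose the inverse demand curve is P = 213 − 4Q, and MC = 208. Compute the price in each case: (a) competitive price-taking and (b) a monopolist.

Competition: P = 208; Monopoly: P = 210.5

Competitive firms price at marginal cost: P = 208, giving Q = 1.25.
Monopoly sets MR = MC: 213 − 8Q = 208 ⇒ Q = 0.625, P = 213 − 4·0.625 = 210.5.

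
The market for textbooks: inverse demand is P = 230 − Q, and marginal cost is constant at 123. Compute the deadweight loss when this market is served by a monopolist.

DWL = 1431.125

Perfect competition: P = MC = 123, so 230 − Q = 123 and Q = 107.
A monopolist chooses Q where MR = MC. MR = 230 − 2Q; setting this equal to 123 gives Q = 53.5 and P = 176.5.
DWL is the triangle between Q = 53.5 and Q = 107: ½·(107 − 53.5)·(176.5 − 123) = 1431.125.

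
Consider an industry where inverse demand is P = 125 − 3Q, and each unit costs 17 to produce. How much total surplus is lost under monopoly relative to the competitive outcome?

Competitive firms price at marginal cost: P = 17, giving Q = 36.
The monopolist equates marginal revenue to marginal cost: 125 − 6Q = 17, so Q = 18. From demand, P = 71.
DWL is the triangle between Q = 18 and Q = 36: ½·(36 − 18)·(71 − 17) = 486.

DWL = 486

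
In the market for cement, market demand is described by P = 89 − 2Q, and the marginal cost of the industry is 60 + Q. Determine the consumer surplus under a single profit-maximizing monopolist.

CS = 33.64

A monopolist chooses Q where MR = MC. MR = 89 − 4Q; setting this equal to 60 + Q gives Q = 5.8 and P = 77.4.
CS = ½·(89 − 77.4)·5.8 = 33.64.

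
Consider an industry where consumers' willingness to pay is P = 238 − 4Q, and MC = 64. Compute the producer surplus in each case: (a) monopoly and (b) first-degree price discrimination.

Monopoly: PS = 1892.25; Perfect PD: PS = 3784.5

Monopoly sets MR = MC: 238 − 8Q = 64 ⇒ Q = 21.75, P = 238 − 4·21.75 = 151.
PS = (151 − 64)·21.75 = 1892.25.
Under first-degree price discrimination the firm charges each unit its demand price and produces up to where P = MC, i.e. Q = 43.5. Consumer surplus is zero; producer surplus equals total surplus.
PS = ½·(238 − 64)·43.5 = 3784.5.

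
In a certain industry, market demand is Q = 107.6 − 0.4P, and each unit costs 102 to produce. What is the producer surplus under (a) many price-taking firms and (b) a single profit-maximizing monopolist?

Inverting demand: P = 269 − 2.5Q.
Competitive firms price at marginal cost: P = 102, giving Q = 66.8.
PS = (102 − 102)·66.8 = 0.
Monopoly sets MR = MC: 269 − 5Q = 102 ⇒ Q = 33.4, P = 269 − 2.5·33.4 = 185.5.
PS = (185.5 − 102)·33.4 = 2788.9.

Competition: PS = 0; Monopoly: PS = 2788.9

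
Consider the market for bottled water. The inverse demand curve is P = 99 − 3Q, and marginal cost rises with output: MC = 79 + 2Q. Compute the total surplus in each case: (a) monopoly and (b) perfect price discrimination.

Monopoly: TS = 34.375; Perfect PD: TS = 40

A monopolist chooses Q where MR = MC. MR = 99 − 6Q; setting this equal to 79 + 2Q gives Q = 2.5 and P = 91.5.
CS = ½·(99 − 91.5)·2.5 = 9.375; PS = (91.5·2.5 − 79·2.5 − ½·2·2.5²) = 25; TS = 34.375.
A perfectly discriminating monopolist sells every unit with P(Q) ≥ MC(Q), so output equals the competitive quantity Q = 4. Each buyer pays their reservation price, so CS = 0 and the firm captures all surplus.
TS = 40 (equal to competitive TS).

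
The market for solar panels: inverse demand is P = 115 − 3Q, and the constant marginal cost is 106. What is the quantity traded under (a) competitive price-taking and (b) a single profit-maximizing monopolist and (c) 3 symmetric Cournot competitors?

Competitive firms price at marginal cost: P = 106, giving Q = 3.
The monopolist equates marginal revenue to marginal cost: 115 − 6Q = 106, so Q = 1.5. From demand, P = 110.5.
Cournot with 3 identical firms: the symmetric best-response condition is 115 − 12q = 106. Each firm produces q = 0.75, total output Q = 2.25, price P = 108.25.

Competition: Q = 3; Monopoly: Q = 1.5; Cournot: Q = 2.25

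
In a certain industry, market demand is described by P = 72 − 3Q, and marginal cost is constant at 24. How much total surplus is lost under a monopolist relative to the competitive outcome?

DWL = 96

Under competition P = MC = 24, so Q = (72 − 24)/3 = 16.
A monopolist chooses Q where MR = MC. MR = 72 − 6Q; setting this equal to 24 gives Q = 8 and P = 48.
DWL is the triangle between Q = 8 and Q = 16: ½·(16 − 8)·(48 − 24) = 96.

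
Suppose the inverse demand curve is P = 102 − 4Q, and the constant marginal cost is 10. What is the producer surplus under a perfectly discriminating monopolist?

A perfectly discriminating monopolist sells every unit with P(Q) ≥ MC(Q), so output equals the competitive quantity Q = 23. Each buyer pays their reservation price, so CS = 0 and the firm captures all surplus.
PS = ½·(102 − 10)·23 = 1058.

PS = 1058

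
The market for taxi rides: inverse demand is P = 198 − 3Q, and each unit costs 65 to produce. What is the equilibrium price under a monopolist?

The monopolist equates marginal revenue to marginal cost: 198 − 6Q = 65, so Q = 133/6. From demand, P = 131.5.

P = 131.5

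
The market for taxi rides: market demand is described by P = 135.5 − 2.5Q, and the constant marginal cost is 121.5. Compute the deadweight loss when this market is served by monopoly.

DWL = 9.8

Under competition P = MC = 121.5, so Q = (135.5 − 121.5)/2.5 = 5.6.
A monopolist chooses Q where MR = MC. MR = 135.5 − 5Q; setting this equal to 121.5 gives Q = 2.8 and P = 128.5.
DWL is the triangle between Q = 2.8 and Q = 5.6: ½·(5.6 − 2.8)·(128.5 − 121.5) = 9.8.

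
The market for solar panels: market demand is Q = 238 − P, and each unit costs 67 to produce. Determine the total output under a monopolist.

Q = 85.5

Inverting demand: P = 238 − Q.
A monopolist chooses Q where MR = MC. MR = 238 − 2Q; setting this equal to 67 gives Q = 85.5 and P = 152.5.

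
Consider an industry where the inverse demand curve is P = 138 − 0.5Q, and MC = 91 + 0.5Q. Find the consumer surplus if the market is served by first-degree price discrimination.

CS = 0

With perfect price discrimination, output is the efficient level Q = 47 (where demand meets MC), but every buyer pays their willingness to pay: CS = 0 and PS = total surplus.
CS = 0.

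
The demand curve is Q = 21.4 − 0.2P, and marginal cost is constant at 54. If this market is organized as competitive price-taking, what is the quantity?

Q = 10.6

Inverting demand: P = 107 − 5Q.
Perfect competition: P = MC = 54, so 107 − 5Q = 54 and Q = 10.6.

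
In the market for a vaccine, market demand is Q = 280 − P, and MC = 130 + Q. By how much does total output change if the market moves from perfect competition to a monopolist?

Q falls by 25

Inverting demand: P = 280 − Q.
Under competition P = MC: 280 − Q = 130 + Q ⇒ Q = 75, P = 205.
The monopolist equates marginal revenue to marginal cost: 280 − 2Q = 130 + Q, so Q = 50. From demand, P = 230.
Change in total output: 50 − 75 = −25.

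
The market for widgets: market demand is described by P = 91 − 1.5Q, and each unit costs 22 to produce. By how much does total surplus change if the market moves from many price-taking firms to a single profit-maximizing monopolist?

Competitive firms price at marginal cost: P = 22, giving Q = 46.
CS = ½·(91 − 22)·46 = 1587; PS = (22 − 22)·46 = 0; TS = 1587.
The monopolist equates marginal revenue to marginal cost: 91 − 3Q = 22, so Q = 23. From demand, P = 56.5.
CS = ½·(91 − 56.5)·23 = 396.75; PS = (56.5 − 22)·23 = 793.5; TS = 1190.25.
Change in total surplus: 1190.25 − 1587 = −396.75.

Total surplus falls by 396.75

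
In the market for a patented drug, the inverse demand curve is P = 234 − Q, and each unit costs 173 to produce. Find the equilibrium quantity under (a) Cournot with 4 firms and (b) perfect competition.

Cournot with 4 identical firms: the symmetric best-response condition is 234 − 5q = 173. Each firm produces q = 12.2, total output Q = 48.8, price P = 185.2.
Competitive firms price at marginal cost: P = 173, giving Q = 61.

Cournot: Q = 48.8; Competition: Q = 61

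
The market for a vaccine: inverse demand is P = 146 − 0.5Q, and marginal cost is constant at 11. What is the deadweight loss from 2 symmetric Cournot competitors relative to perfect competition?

Under competition P = MC = 11, so Q = (146 − 11)/0.5 = 270.
In a 2-firm Cournot equilibrium, symmetry and the first-order condition give q = (146 − 11)/(1.5) = 90. So Q = 180 and P = 56.
DWL is the triangle between Q = 180 and Q = 270: ½·(270 − 180)·(56 − 11) = 2025.

DWL = 2025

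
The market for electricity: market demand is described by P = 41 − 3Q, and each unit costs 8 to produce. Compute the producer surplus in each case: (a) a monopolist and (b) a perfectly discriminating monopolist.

Monopoly sets MR = MC: 41 − 6Q = 8 ⇒ Q = 5.5, P = 41 − 3·5.5 = 24.5.
PS = (24.5 − 8)·5.5 = 90.75.
A perfectly discriminating monopolist sells every unit with P(Q) ≥ MC(Q), so output equals the competitive quantity Q = 11. Each buyer pays their reservation price, so CS = 0 and the firm captures all surplus.
PS = ½·(41 − 8)·11 = 181.5.

Monopoly: PS = 90.75; Perfect PD: PS = 181.5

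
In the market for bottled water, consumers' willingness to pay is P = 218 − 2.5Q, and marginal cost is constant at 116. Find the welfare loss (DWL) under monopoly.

Competitive firms price at marginal cost: P = 116, giving Q = 40.8.
Monopoly sets MR = MC: 218 − 5Q = 116 ⇒ Q = 20.4, P = 218 − 2.5·20.4 = 167.
DWL is the triangle between Q = 20.4 and Q = 40.8: ½·(40.8 − 20.4)·(167 − 116) = 520.2.

DWL = 520.2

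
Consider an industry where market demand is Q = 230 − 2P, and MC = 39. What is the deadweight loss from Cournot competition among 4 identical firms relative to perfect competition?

Inverting demand: P = 115 − 0.5Q.
Competitive firms price at marginal cost: P = 39, giving Q = 152.
Cournot with 4 identical firms: the symmetric best-response condition is 115 − 2.5q = 39. Each firm produces q = 30.4, total output Q = 121.6, price P = 54.2.
DWL is the triangle between Q = 121.6 and Q = 152: ½·(152 − 121.6)·(54.2 − 39) = 231.04.

DWL = 231.04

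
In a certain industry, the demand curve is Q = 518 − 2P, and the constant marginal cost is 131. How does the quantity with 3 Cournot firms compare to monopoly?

Inverting demand: P = 259 − 0.5Q.
With 3 symmetric Cournot firms, each firm's FOC gives 259 − 2q = 131, so q = 64, Q = 3·64 = 192, and P = 163.
The monopolist equates marginal revenue to marginal cost: 259 − Q = 131, so Q = 128. From demand, P = 195.

Cournot: Q = 192; Monopoly: Q = 128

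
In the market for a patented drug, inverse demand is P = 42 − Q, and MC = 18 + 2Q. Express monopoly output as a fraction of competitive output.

Q_m/Q_c = 0.75

Monopoly sets MR = MC: 42 − 2Q = 18 + 2Q ⇒ Q = 6, P = 42 − 6 = 36.
Competitive equilibrium sets price equal to marginal cost: 42 − Q = 18 + 2Q, so Q = 8 and P = 34.
Ratio Q_m/Q_c = 6/8 = 0.75.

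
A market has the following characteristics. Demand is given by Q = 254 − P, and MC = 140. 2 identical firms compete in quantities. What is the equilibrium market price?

P = 178

Inverting demand: P = 254 − Q.
In a 2-firm Cournot equilibrium, symmetry and the first-order condition give q = (254 − 140)/(3) = 38. So Q = 76 and P = 178.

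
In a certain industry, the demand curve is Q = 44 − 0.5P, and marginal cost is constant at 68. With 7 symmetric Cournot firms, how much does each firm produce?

Inverting demand: P = 88 − 2Q.
With 7 symmetric Cournot firms, each firm's FOC gives 88 − 16q = 68, so q = 1.25, Q = 7·1.25 = 8.75, and P = 70.5.

q_i = 1.25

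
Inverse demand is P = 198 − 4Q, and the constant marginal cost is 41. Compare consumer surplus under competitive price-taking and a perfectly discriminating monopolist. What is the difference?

Under competition P = MC = 41, so Q = (198 − 41)/4 = 39.25.
CS = ½·(198 − 41)·39.25 = 3081.125.
A perfectly discriminating monopolist sells every unit with P(Q) ≥ MC(Q), so output equals the competitive quantity Q = 39.25. Each buyer pays their reservation price, so CS = 0 and the firm captures all surplus.
CS = 0.
Change in consumer surplus: 0 − 3081.125 = −3081.125.

Consumer surplus falls by 3081.125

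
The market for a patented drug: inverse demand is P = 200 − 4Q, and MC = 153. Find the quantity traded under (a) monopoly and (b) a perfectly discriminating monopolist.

Monopoly sets MR = MC: 200 − 8Q = 153 ⇒ Q = 5.875, P = 200 − 4·5.875 = 176.5.
With perfect price discrimination, output is the efficient level Q = 11.75 (where demand meets MC), but every buyer pays their willingness to pay: CS = 0 and PS = total surplus.

Monopoly: Q = 5.875; Perfect PD: Q = 11.75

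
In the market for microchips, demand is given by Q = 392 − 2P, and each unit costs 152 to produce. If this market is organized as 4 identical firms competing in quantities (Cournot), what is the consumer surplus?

CS = 1239.04

Inverting demand: P = 196 − 0.5Q.
With 4 symmetric Cournot firms, each firm's FOC gives 196 − 2.5q = 152, so q = 17.6, Q = 4·17.6 = 70.4, and P = 160.8.
CS = ½·(196 − 160.8)·70.4 = 1239.04.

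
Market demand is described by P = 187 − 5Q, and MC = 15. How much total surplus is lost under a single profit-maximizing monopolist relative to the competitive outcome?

Under competition P = MC = 15, so Q = (187 − 15)/5 = 34.4.
The monopolist equates marginal revenue to marginal cost: 187 − 10Q = 15, so Q = 17.2. From demand, P = 101.
DWL is the triangle between Q = 17.2 and Q = 34.4: ½·(34.4 − 17.2)·(101 − 15) = 739.6.

DWL = 739.6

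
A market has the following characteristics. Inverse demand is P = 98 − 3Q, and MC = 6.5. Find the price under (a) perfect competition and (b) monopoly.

Perfect competition: P = MC = 6.5, so 98 − 3Q = 6.5 and Q = 30.5.
A monopolist chooses Q where MR = MC. MR = 98 − 6Q; setting this equal to 6.5 gives Q = 15.25 and P = 52.25.

Competition: P = 6.5; Monopoly: P = 52.25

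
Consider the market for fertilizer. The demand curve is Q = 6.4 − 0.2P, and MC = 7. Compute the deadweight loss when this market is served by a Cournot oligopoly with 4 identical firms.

Inverting demand: P = 32 − 5Q.
Perfect competition: P = MC = 7, so 32 − 5Q = 7 and Q = 5.
Cournot with 4 identical firms: the symmetric best-response condition is 32 − 25q = 7. Each firm produces q = 1, total output Q = 4, price P = 12.
DWL is the triangle between Q = 4 and Q = 5: ½·(5 − 4)·(12 − 7) = 2.5.

DWL = 2.5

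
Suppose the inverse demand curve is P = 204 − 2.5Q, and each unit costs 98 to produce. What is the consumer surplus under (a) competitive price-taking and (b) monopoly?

Competitive firms price at marginal cost: P = 98, giving Q = 42.4.
CS = ½·(204 − 98)·42.4 = 2247.2.
The monopolist equates marginal revenue to marginal cost: 204 − 5Q = 98, so Q = 21.2. From demand, P = 151.
CS = ½·(204 − 151)·21.2 = 561.8.

Competition: CS = 2247.2; Monopoly: CS = 561.8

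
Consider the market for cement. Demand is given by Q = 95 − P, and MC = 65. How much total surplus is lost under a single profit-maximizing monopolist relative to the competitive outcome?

Inverting demand: P = 95 − Q.
Under competition P = MC = 65, so Q = (95 − 65)/1 = 30.
The monopolist equates marginal revenue to marginal cost: 95 − 2Q = 65, so Q = 15. From demand, P = 80.
DWL is the triangle between Q = 15 and Q = 30: ½·(30 − 15)·(80 − 65) = 112.5.

DWL = 112.5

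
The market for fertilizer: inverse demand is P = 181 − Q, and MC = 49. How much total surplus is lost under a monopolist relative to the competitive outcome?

Under competition P = MC = 49, so Q = (181 − 49)/1 = 132.
The monopolist equates marginal revenue to marginal cost: 181 − 2Q = 49, so Q = 66. From demand, P = 115.
DWL is the triangle between Q = 66 and Q = 132: ½·(132 − 66)·(115 − 49) = 2178.

DWL = 2178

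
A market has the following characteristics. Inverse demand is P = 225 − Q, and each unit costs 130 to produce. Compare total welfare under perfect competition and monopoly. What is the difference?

TS falls by 1128.125

Perfect competition: P = MC = 130, so 225 − Q = 130 and Q = 95.
CS = ½·(225 − 130)·95 = 4512.5; PS = (130 − 130)·95 = 0; TS = 4512.5.
The monopolist equates marginal revenue to marginal cost: 225 − 2Q = 130, so Q = 47.5. From demand, P = 177.5.
CS = ½·(225 − 177.5)·47.5 = 1128.125; PS = (177.5 − 130)·47.5 = 2256.25; TS = 3384.375.
Change in total welfare: 3384.375 − 4512.5 = −1128.125.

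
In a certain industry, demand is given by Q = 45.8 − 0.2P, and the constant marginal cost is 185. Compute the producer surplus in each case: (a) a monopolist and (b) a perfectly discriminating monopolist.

Monopoly: PS = 96.8; Perfect PD: PS = 193.6

Inverting demand: P = 229 − 5Q.
The monopolist equates marginal revenue to marginal cost: 229 − 10Q = 185, so Q = 4.4. From demand, P = 207.
PS = (207 − 185)·4.4 = 96.8.
Under first-degree price discrimination the firm charges each unit its demand price and produces up to where P = MC, i.e. Q = 8.8. Consumer surplus is zero; producer surplus equals total surplus.
PS = ½·(229 − 185)·8.8 = 193.6.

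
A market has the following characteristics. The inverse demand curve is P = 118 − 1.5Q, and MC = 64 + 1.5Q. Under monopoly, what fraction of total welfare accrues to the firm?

Monopoly sets MR = MC: 118 − 3Q = 64 + 1.5Q ⇒ Q = 12, P = 118 − 1.5·12 = 100.
CS = ½·(118 − 100)·12 = 108.
PS = P·Q − VC(Q) = 100·12 − (64·12 + ½·1.5·12²) = 324.
Share captured = PS/TS = 324/432 = 0.75.

PS/TS = 0.75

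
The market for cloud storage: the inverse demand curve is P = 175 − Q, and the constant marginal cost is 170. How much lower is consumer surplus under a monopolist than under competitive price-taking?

Perfect competition: P = MC = 170, so 175 − Q = 170 and Q = 5.
CS = ½·(175 − 170)·5 = 12.5.
A monopolist chooses Q where MR = MC. MR = 175 − 2Q; setting this equal to 170 gives Q = 2.5 and P = 172.5.
CS = ½·(175 − 172.5)·2.5 = 3.125.
Change in consumer surplus: 3.125 − 12.5 = −9.375.

Consumer surplus falls by 9.375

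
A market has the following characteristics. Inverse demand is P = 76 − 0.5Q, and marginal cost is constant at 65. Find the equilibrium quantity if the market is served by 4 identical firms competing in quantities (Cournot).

Cournot with 4 identical firms: the symmetric best-response condition is 76 − 2.5q = 65. Each firm produces q = 4.4, total output Q = 17.6, price P = 67.2.

Q = 17.6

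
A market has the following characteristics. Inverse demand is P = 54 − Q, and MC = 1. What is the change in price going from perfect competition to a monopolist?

Under competition P = MC = 1, so Q = (54 − 1)/1 = 53.
A monopolist chooses Q where MR = MC. MR = 54 − 2Q; setting this equal to 1 gives Q = 26.5 and P = 27.5.
Change in price: 27.5 − 1 = 26.5.

P rises by 26.5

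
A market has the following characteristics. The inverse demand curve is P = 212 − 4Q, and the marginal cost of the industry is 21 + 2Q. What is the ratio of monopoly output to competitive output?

The monopolist equates marginal revenue to marginal cost: 212 − 8Q = 21 + 2Q, so Q = 19.1. From demand, P = 135.6.
Competitive equilibrium sets price equal to marginal cost: 212 − 4Q = 21 + 2Q, so Q = 191/6 and P = 254/3.
Ratio Q_m/Q_c = 19.1/(191/6) = 0.6.

Q_m/Q_c = 0.6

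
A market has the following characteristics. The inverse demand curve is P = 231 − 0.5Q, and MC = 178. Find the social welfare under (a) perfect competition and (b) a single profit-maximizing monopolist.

Perfect competition: P = MC = 178, so 231 − 0.5Q = 178 and Q = 106.
CS = ½·(231 − 178)·106 = 2809; PS = (178 − 178)·106 = 0; TS = 2809.
A monopolist chooses Q where MR = MC. MR = 231 − Q; setting this equal to 178 gives Q = 53 and P = 204.5.
CS = ½·(231 − 204.5)·53 = 702.25; PS = (204.5 − 178)·53 = 1404.5; TS = 2106.75.

Competition: TS = 2809; Monopoly: TS = 2106.75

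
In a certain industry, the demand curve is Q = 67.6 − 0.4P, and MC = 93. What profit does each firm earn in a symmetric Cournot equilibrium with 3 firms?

π_i = 144.4

Inverting demand: P = 169 − 2.5Q.
Cournot with 3 identical firms: the symmetric best-response condition is 169 − 10q = 93. Each firm produces q = 7.6, total output Q = 22.8, price P = 112.
Each firm's profit = (112 − 93)·7.6 = 144.4.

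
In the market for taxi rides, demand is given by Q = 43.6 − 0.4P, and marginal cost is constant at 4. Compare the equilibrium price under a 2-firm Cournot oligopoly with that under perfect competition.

Cournot: P = 39; Competition: P = 4

Inverting demand: P = 109 − 2.5Q.
With 2 symmetric Cournot firms, each firm's FOC gives 109 − 7.5q = 4, so q = 14, Q = 2·14 = 28, and P = 39.
Competitive firms price at marginal cost: P = 4, giving Q = 42.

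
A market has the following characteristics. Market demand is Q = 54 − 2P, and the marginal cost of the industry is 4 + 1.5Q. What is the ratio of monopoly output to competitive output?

Inverting demand: P = 27 − 0.5Q.
The monopolist equates marginal revenue to marginal cost: 27 − Q = 4 + 1.5Q, so Q = 9.2. From demand, P = 22.4.
Under competition P = MC: 27 − 0.5Q = 4 + 1.5Q ⇒ Q = 11.5, P = 21.25.
Ratio Q_m/Q_c = 9.2/11.5 = 0.8.

Q_m/Q_c = 0.8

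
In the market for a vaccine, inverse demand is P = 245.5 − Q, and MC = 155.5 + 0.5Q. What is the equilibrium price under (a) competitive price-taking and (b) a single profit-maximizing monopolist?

Competition: P = 185.5; Monopoly: P = 209.5

Competitive equilibrium sets price equal to marginal cost: 245.5 − Q = 155.5 + 0.5Q, so Q = 60 and P = 185.5.
The monopolist equates marginal revenue to marginal cost: 245.5 − 2Q = 155.5 + 0.5Q, so Q = 36. From demand, P = 209.5.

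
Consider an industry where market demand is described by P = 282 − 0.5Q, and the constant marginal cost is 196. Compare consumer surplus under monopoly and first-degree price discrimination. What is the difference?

A monopolist chooses Q where MR = MC. MR = 282 − Q; setting this equal to 196 gives Q = 86 and P = 239.
CS = ½·(282 − 239)·86 = 1849.
A perfectly discriminating monopolist sells every unit with P(Q) ≥ MC(Q), so output equals the competitive quantity Q = 172. Each buyer pays their reservation price, so CS = 0 and the firm captures all surplus.
CS = 0.
Change in consumer surplus: 0 − 1849 = −1849.

Consumer surplus falls by 1849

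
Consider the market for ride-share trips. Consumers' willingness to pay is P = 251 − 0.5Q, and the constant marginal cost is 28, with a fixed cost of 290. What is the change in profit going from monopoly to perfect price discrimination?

Monopoly sets MR = MC: 251 − Q = 28 ⇒ Q = 223, P = 251 − 0.5·223 = 139.5.
Profit = (139.5 − 28)·223 − 290 = 24574.5.
Under first-degree price discrimination the firm charges each unit its demand price and produces up to where P = MC, i.e. Q = 446. Consumer surplus is zero; producer surplus equals total surplus.
PS equals the full surplus area, 49729. Profit = 49729 − 290 = 49439.
Change in profit: 49439 − 24574.5 = 24864.5.

π rises by 24864.5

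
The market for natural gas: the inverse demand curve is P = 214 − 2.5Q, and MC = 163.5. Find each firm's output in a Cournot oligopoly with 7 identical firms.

q_i = 2.525

With 7 symmetric Cournot firms, each firm's FOC gives 214 − 20q = 163.5, so q = 2.525, Q = 7·2.525 = 17.675, and P = 2717/16.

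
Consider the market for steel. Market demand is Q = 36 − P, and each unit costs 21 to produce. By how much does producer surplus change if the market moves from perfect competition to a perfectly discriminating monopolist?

PS rises by 112.5

Inverting demand: P = 36 − Q.
Competitive firms price at marginal cost: P = 21, giving Q = 15.
PS = (21 − 21)·15 = 0.
A perfectly discriminating monopolist sells every unit with P(Q) ≥ MC(Q), so output equals the competitive quantity Q = 15. Each buyer pays their reservation price, so CS = 0 and the firm captures all surplus.
PS = ½·(36 − 21)·15 = 112.5.
Change in producer surplus: 112.5 − 0 = 112.5.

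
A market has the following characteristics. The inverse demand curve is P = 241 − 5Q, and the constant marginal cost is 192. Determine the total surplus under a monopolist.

The monopolist equates marginal revenue to marginal cost: 241 − 10Q = 192, so Q = 4.9. From demand, P = 216.5.
CS = ½·(241 − 216.5)·4.9 = 60.025; PS = (216.5 − 192)·4.9 = 120.05; TS = 180.075.

TS = 180.075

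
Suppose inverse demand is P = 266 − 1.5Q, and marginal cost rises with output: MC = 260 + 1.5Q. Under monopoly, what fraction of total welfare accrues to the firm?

The monopolist equates marginal revenue to marginal cost: 266 − 3Q = 260 + 1.5Q, so Q = 4/3. From demand, P = 264.
CS = ½·(266 − 264)·4/3 = 4/3.
PS = P·Q − VC(Q) = 264·4/3 − (260·4/3 + ½·1.5·(4/3)²) = 4.
Share captured = PS/TS = 4/(16/3) = 0.75.

PS/TS = 0.75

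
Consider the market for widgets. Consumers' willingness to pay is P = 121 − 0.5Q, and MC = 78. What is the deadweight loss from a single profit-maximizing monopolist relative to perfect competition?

DWL = 462.25

Perfect competition: P = MC = 78, so 121 − 0.5Q = 78 and Q = 86.
A monopolist chooses Q where MR = MC. MR = 121 − Q; setting this equal to 78 gives Q = 43 and P = 99.5.
DWL is the triangle between Q = 43 and Q = 86: ½·(86 − 43)·(99.5 − 78) = 462.25.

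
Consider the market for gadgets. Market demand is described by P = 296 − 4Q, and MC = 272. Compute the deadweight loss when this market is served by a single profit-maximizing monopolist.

DWL = 18

Perfect competition: P = MC = 272, so 296 − 4Q = 272 and Q = 6.
Monopoly sets MR = MC: 296 − 8Q = 272 ⇒ Q = 3, P = 296 − 4·3 = 284.
DWL is the triangle between Q = 3 and Q = 6: ½·(6 − 3)·(284 − 272) = 18.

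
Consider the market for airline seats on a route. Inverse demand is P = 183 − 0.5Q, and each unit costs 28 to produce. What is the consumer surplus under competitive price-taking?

Perfect competition: P = MC = 28, so 183 − 0.5Q = 28 and Q = 310.
CS = ½·(183 − 28)·310 = 24025.

CS = 24025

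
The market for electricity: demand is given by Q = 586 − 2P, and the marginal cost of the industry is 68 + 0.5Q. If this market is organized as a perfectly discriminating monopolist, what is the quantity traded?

Q = 225

Inverting demand: P = 293 − 0.5Q.
With perfect price discrimination, output is the efficient level Q = 225 (where demand meets MC), but every buyer pays their willingness to pay: CS = 0 and PS = total surplus.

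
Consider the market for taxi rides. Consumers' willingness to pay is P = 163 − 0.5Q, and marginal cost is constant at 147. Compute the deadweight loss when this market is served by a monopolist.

DWL = 64

Competitive firms price at marginal cost: P = 147, giving Q = 32.
Monopoly sets MR = MC: 163 − Q = 147 ⇒ Q = 16, P = 163 − 0.5·16 = 155.
DWL is the triangle between Q = 16 and Q = 32: ½·(32 − 16)·(155 − 147) = 64.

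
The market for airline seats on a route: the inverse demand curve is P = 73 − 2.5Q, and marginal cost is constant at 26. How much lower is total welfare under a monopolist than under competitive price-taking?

Under competition P = MC = 26, so Q = (73 − 26)/2.5 = 18.8.
CS = ½·(73 − 26)·18.8 = 441.8; PS = (26 − 26)·18.8 = 0; TS = 441.8.
The monopolist equates marginal revenue to marginal cost: 73 − 5Q = 26, so Q = 9.4. From demand, P = 49.5.
CS = ½·(73 − 49.5)·9.4 = 110.45; PS = (49.5 − 26)·9.4 = 220.9; TS = 331.35.
Change in total welfare: 331.35 − 441.8 = −110.45.

TS falls by 110.45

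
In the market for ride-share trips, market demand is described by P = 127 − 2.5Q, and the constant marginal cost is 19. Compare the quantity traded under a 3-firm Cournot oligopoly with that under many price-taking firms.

Cournot: Q = 32.4; Competition: Q = 43.2

With 3 symmetric Cournot firms, each firm's FOC gives 127 − 10q = 19, so q = 10.8, Q = 3·10.8 = 32.4, and P = 46.
Perfect competition: P = MC = 19, so 127 − 2.5Q = 19 and Q = 43.2.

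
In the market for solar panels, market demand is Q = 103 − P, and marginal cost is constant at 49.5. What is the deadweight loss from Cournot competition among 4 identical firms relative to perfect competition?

DWL = 57.245

Inverting demand: P = 103 − Q.
Competitive firms price at marginal cost: P = 49.5, giving Q = 53.5.
In a 4-firm Cournot equilibrium, symmetry and the first-order condition give q = (103 − 49.5)/(5) = 10.7. So Q = 42.8 and P = 60.2.
DWL is the triangle between Q = 42.8 and Q = 53.5: ½·(53.5 − 42.8)·(60.2 − 49.5) = 57.245.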